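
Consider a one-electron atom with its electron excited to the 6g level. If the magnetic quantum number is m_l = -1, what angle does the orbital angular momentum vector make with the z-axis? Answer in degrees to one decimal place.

θ ≈ 102.9°

The 6g level has l = 4.
|L| = √(l(l+1)) ℏ = 2√5 ℏ.
L_z = m_l ℏ = −1ℏ.
cos θ = L_z/|L| = -1/√20, so θ ≈ 102.9°.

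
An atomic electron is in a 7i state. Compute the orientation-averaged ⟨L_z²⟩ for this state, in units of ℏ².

7i means n = 7, l = 6.
m_l ∈ {-6, -5, -4, -3, -2, -1, 0, 1, 2, 3, 4, 5, 6}.
Average of L_z² over 13 states: 182/13 ℏ² = 14 ℏ².

⟨L_z²⟩ = 14 ℏ²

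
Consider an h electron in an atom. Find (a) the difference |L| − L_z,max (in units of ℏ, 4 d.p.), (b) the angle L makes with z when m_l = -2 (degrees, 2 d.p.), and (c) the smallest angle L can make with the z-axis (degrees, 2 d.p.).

An h state has l = 5.
|L| − L_z,max = (√30 − 5)ℏ ≈ 0.4772ℏ.
For m_l = -2: cos θ = -2/√30, θ ≈ 111.42°.
cos θ_min = 5/√30, so θ_min ≈ 24.09°.

|L|−L_z,max ≈ 0.4772ℏ; θ(m_l=-2) ≈ 111.42°; θ_min ≈ 24.09°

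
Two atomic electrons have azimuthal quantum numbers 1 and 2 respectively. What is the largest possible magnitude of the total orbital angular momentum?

|L_tot|_max = 2√3 ℏ ≈ 3.464ℏ

By the triangle rule, |l₁ − l₂| ≤ L ≤ l₁ + l₂.
Allowed values: L = 1, 2, 3.
The largest magnitude corresponds to L = 3: |L_tot| = ℏ√(3·4) = 2√3 ℏ.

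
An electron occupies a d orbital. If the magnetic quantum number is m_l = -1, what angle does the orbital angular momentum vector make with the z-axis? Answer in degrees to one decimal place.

The letter d corresponds to l = 2.
|L| = √(l(l+1)) ℏ = √6 ℏ.
L_z = m_l ℏ = −1ℏ.
cos θ = L_z/|L| = -1/√6, so θ ≈ 114.1°.

θ ≈ 114.1°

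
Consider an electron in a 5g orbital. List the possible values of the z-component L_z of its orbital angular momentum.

L_z ∈ {−4ℏ, −3ℏ, −2ℏ, −ℏ, 0, ℏ, 2ℏ, 3ℏ, 4ℏ}

5g means n = 5, l = 4.
L_z = m_l ℏ with m_l ranging from −l to +l in integer steps.
For l = 4: m_l ∈ {-4, -3, -2, -1, 0, 1, 2, 3, 4}.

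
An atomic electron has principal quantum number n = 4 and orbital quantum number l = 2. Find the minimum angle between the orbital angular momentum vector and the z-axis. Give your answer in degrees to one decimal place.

|L|² = l(l+1)ℏ² = 6ℏ², so |L| = √6 ℏ.
The smallest angle corresponds to the largest L_z, i.e. m_l = l = 2, giving L_z = 2ℏ.
cos θ_min = 2/√6, so θ_min ≈ 35.3°.

θ_min ≈ 35.3°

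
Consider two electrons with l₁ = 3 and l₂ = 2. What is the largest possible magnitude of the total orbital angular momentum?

Angular momentum addition gives L = |l₁ − l₂|, …, l₁ + l₂.
So L can be 1, 2, 3, 4, 5.
The largest magnitude corresponds to L = 5: |L_tot| = ℏ√(5·6) = √30 ℏ.

|L_tot|_max = √30 ℏ ≈ 5.477ℏ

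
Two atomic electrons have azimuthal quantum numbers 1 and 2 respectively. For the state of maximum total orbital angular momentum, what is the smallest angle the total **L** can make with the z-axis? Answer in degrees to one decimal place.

The total orbital quantum number L ranges from |l₁ − l₂| to l₁ + l₂ in integer steps.
So L can be 1, 2, 3.
The maximum is L = 3, with |L_tot| = ℏ√(3·4) = 2√3 ℏ.
The minimum angle with z is arccos(3/√12) ≈ 30.0°.

θ_min ≈ 30.0°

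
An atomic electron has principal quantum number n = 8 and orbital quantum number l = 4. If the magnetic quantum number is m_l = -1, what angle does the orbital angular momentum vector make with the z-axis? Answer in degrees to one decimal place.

|L| = √(l(l+1)) ℏ = 2√5 ℏ.
L_z = m_l ℏ = −1ℏ.
cos θ = L_z/|L| = -1/√20, so θ ≈ 102.9°.

θ ≈ 102.9°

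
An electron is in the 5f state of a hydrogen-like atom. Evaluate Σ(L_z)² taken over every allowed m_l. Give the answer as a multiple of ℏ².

Σ(L_z)² = 28 ℏ²

The 5f subshell has l = 3.
m_l ∈ {-3, -2, -1, 0, 1, 2, 3}.
Summing m² from −3 to 3: Σ m_l² = 28.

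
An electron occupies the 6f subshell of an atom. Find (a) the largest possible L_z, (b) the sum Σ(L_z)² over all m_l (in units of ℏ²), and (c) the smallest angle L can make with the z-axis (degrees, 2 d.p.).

The 6f subshell has l = 3.
L_z,max = lℏ = 3ℏ.
Σ m_l² = 28, so Σ(L_z)² = 28 ℏ².
cos θ_min = 3/√12, so θ_min ≈ 30.00°.

L_z,max = 3ℏ; Σ(L_z)² = 28 ℏ²; θ_min ≈ 30.00°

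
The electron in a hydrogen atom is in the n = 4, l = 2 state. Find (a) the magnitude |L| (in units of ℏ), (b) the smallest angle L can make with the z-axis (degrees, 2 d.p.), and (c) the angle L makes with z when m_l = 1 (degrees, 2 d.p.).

|L| = √6 ℏ ≈ 2.449ℏ; θ_min ≈ 35.26°; θ(m_l=1) ≈ 65.91°

|L| = ℏ√(2·3) = √6 ℏ ≈ 2.449ℏ.
cos θ_min = 2/√6, so θ_min ≈ 35.26°.
For m_l = 1: cos θ = 1/√6, θ ≈ 65.91°.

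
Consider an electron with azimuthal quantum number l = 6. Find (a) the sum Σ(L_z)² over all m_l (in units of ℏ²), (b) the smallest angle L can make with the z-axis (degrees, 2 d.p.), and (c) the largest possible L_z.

Σ(L_z)² = 182 ℏ²; θ_min ≈ 22.21°; L_z,max = 6ℏ

Σ m_l² = 182, so Σ(L_z)² = 182 ℏ².
cos θ_min = 6/√42, so θ_min ≈ 22.21°.
L_z,max = lℏ = 6ℏ.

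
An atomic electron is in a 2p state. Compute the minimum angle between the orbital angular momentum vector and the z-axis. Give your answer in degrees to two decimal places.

2p means n = 2, l = 1.
|L| = √(l(l+1)) ℏ = √2 ℏ.
The smallest angle corresponds to the largest L_z, i.e. m_l = l = 1, giving L_z = 1ℏ.
cos θ_min = 1/√2, so θ_min ≈ 45.00°.

θ_min ≈ 45.00°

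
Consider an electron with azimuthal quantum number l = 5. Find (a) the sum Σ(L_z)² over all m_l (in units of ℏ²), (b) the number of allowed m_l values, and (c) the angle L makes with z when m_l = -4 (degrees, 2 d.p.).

Σ m_l² = 110, so Σ(L_z)² = 110 ℏ².
There are 2l+1 = 11 values of m_l.
For m_l = -4: cos θ = -4/√30, θ ≈ 136.91°.

Σ(L_z)² = 110 ℏ²; 11 values; θ(m_l=-4) ≈ 136.91°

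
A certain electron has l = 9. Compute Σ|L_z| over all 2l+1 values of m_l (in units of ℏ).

Σ|L_z| = 90 ℏ

m_l ∈ {-9, -8, -7, -6, -5, -4, -3, -2, -1, 0, 1, 2, 3, 4, 5, 6, 7, 8, 9}.
Σ|m_l| = l(l+1) = 90.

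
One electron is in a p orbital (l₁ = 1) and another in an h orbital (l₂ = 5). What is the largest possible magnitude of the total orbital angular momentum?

|L_tot|_max = √42 ℏ ≈ 6.481ℏ

The total orbital quantum number L ranges from |l₁ − l₂| to l₁ + l₂ in integer steps.
L ∈ {4, 5, 6}.
The largest magnitude corresponds to L = 6: |L_tot| = ℏ√(6·7) = √42 ℏ.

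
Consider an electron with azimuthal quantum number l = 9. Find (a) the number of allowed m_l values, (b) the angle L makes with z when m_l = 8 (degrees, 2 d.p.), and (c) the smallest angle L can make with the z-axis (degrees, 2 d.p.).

There are 2l+1 = 19 values of m_l.
For m_l = 8: cos θ = 8/√90, θ ≈ 32.51°.
cos θ_min = 9/√90, so θ_min ≈ 18.43°.

19 values; θ(m_l=8) ≈ 32.51°; θ_min ≈ 18.43°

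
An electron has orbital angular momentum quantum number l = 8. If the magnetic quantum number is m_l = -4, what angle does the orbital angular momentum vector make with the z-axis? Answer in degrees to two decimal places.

θ ≈ 118.13°

|L|² = l(l+1)ℏ² = 72ℏ², so |L| = 6√2 ℏ.
L_z = m_l ℏ = −4ℏ.
cos θ = L_z/|L| = -4/√72, so θ ≈ 118.13°.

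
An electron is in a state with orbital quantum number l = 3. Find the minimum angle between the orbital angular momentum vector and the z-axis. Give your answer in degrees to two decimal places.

θ_min ≈ 30.00°

|L| = √(l(l+1)) ℏ = 2√3 ℏ.
The smallest angle corresponds to the largest L_z, i.e. m_l = l = 3, giving L_z = 3ℏ.
cos θ_min = 3/√12, so θ_min ≈ 30.00°.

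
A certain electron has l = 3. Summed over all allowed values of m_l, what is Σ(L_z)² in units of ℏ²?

Σ(L_z)² = 28 ℏ²

m_l runs from −3 to 3, i.e. {-3, -2, -1, 0, 1, 2, 3}.
Summing m² from −3 to 3: Σ m_l² = 28.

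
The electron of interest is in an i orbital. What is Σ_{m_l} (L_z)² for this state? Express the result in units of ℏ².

Σ(L_z)² = 182 ℏ²

An i state has l = 6.
m_l runs from −6 to 6, i.e. {-6, -5, -4, -3, -2, -1, 0, 1, 2, 3, 4, 5, 6}.
Σ m_l² = 2·(1 + 4 + 9 + 16 + 25 + 36) = 182.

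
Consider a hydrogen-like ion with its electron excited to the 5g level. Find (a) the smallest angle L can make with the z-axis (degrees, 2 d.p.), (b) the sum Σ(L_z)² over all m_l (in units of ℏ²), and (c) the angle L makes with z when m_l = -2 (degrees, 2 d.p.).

The 5g level has l = 4.
cos θ_min = 4/√20, so θ_min ≈ 26.57°.
Σ m_l² = 60, so Σ(L_z)² = 60 ℏ².
For m_l = -2: cos θ = -2/√20, θ ≈ 116.57°.

θ_min ≈ 26.57°; Σ(L_z)² = 60 ℏ²; θ(m_l=-2) ≈ 116.57°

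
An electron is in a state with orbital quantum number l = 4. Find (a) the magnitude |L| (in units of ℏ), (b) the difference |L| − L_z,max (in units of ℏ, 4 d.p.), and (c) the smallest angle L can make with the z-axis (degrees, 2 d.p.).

|L| = 2√5 ℏ ≈ 4.472ℏ; |L|−L_z,max ≈ 0.4721ℏ; θ_min ≈ 26.57°

|L| = ℏ√(4·5) = 2√5 ℏ ≈ 4.472ℏ.
|L| − L_z,max = (2√5 − 4)ℏ ≈ 0.4721ℏ.
cos θ_min = 4/√20, so θ_min ≈ 26.57°.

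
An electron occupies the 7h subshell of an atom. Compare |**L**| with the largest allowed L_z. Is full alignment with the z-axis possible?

For 7h, l = 5.
|L| = √30 ℏ ≈ 5.4772ℏ, while L_z,max = lℏ = 5ℏ.
Since |L| > L_z,max, the vector can never point exactly along z; the closest it comes is θ_min = arccos(5/√30) ≈ 24.1°.

No: L_z,max = 5ℏ < |L| = √30 ℏ ≈ 5.477ℏ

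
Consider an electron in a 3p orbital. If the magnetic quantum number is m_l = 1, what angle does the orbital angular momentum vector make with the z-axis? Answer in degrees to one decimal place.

For 3p, l = 1.
|L| = ℏ√(l(l+1)) = √2 ℏ.
L_z = m_l ℏ = 1ℏ.
cos θ = L_z/|L| = 1/√2, so θ ≈ 45.0°.

θ ≈ 45.0°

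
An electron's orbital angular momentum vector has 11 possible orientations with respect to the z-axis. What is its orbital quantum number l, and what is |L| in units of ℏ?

Since there are 2l+1 = 11 values of m_l, l = 5.
Then |L| = √(l(l+1)) ℏ = √30 ℏ.

l = 5, |L| = √30 ℏ ≈ 5.477ℏ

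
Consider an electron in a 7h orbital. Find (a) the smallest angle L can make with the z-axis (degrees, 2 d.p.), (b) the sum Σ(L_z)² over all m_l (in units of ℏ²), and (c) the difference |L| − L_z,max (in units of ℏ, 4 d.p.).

θ_min ≈ 24.09°; Σ(L_z)² = 110 ℏ²; |L|−L_z,max ≈ 0.4772ℏ

7h means n = 7, l = 5.
cos θ_min = 5/√30, so θ_min ≈ 24.09°.
Σ m_l² = 110, so Σ(L_z)² = 110 ℏ².
|L| − L_z,max = (√30 − 5)ℏ ≈ 0.4772ℏ.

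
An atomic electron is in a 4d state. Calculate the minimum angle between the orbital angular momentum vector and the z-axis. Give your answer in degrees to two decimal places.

θ_min ≈ 35.26°

For 4d, l = 2.
|L| = √(l(l+1)) ℏ = √6 ℏ.
The smallest angle corresponds to the largest L_z, i.e. m_l = l = 2, giving L_z = 2ℏ.
cos θ_min = 2/√6, so θ_min ≈ 35.26°.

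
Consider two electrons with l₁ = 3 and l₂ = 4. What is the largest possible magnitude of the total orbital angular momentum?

|L_tot|_max = 2√14 ℏ ≈ 7.483ℏ

L runs from |3 − 4| = 1 to 3 + 4 = 7.
L ∈ {1, 2, 3, 4, 5, 6, 7}.
The largest magnitude corresponds to L = 7: |L_tot| = ℏ√(7·8) = 2√14 ℏ.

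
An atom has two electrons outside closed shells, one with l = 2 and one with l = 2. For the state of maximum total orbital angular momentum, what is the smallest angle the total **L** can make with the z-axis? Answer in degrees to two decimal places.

θ_min ≈ 26.57°

Angular momentum addition gives L = |l₁ − l₂|, …, l₁ + l₂.
So L can be 0, 1, 2, 3, 4.
The maximum is L = 4, with |L_tot| = ℏ√(4·5) = 2√5 ℏ.
The minimum angle with z is arccos(4/√20) ≈ 26.57°.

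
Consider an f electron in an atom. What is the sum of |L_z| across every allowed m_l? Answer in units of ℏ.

Σ|L_z| = 12 ℏ

For an f orbital, l = 3.
m_l ∈ {-3, -2, -1, 0, 1, 2, 3}.
Σ|m_l| = l(l+1) = 12.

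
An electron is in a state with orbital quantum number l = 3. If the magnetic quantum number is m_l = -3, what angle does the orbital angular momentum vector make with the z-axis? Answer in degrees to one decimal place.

|L| = ℏ√(l(l+1)) = 2√3 ℏ.
L_z = m_l ℏ = −3ℏ.
cos θ = L_z/|L| = -3/√12, so θ ≈ 150.0°.

θ ≈ 150.0°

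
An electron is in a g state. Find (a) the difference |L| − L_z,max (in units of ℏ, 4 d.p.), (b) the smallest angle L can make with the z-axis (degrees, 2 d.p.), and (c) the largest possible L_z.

|L|−L_z,max ≈ 0.4721ℏ; θ_min ≈ 26.57°; L_z,max = 4ℏ

A g state has l = 4.
|L| − L_z,max = (2√5 − 4)ℏ ≈ 0.4721ℏ.
cos θ_min = 4/√20, so θ_min ≈ 26.57°.
L_z,max = lℏ = 4ℏ.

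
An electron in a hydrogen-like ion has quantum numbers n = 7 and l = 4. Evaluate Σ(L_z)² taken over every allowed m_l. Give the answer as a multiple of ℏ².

The allowed m_l values are -4, -3, -2, -1, 0, 1, 2, 3, 4.
Σ m_l² = 2·(1 + 4 + 9 + 16) = 60.

Σ(L_z)² = 60 ℏ²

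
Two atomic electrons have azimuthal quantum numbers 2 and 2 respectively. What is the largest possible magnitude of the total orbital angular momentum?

|L_tot|_max = 2√5 ℏ ≈ 4.472ℏ

L runs from |2 − 2| = 0 to 2 + 2 = 4.
L ∈ {0, 1, 2, 3, 4}.
The largest magnitude corresponds to L = 4: |L_tot| = ℏ√(4·5) = 2√5 ℏ.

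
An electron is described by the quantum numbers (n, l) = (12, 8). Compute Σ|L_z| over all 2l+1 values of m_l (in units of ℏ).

m_l ∈ {-8, -7, -6, -5, -4, -3, -2, -1, 0, 1, 2, 3, 4, 5, 6, 7, 8}.
Σ|m_l| = 2·8(8+1)/2 = 72.

Σ|L_z| = 72 ℏ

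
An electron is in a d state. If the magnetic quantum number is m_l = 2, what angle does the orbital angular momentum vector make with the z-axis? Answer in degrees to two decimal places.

The letter d corresponds to l = 2.
|L| = ℏ√(l(l+1)) = √6 ℏ.
L_z = m_l ℏ = 2ℏ.
cos θ = L_z/|L| = 2/√6, so θ ≈ 35.26°.

θ ≈ 35.26°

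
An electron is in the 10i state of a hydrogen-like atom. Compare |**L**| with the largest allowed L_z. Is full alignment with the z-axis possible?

No: L_z,max = 6ℏ < |L| = √42 ℏ ≈ 6.481ℏ

The 10i subshell has l = 6.
|L| = √42 ℏ ≈ 6.4807ℏ, while L_z,max = lℏ = 6ℏ.
Since |L| > L_z,max, the vector can never point exactly along z; the closest it comes is θ_min = arccos(6/√42) ≈ 22.2°.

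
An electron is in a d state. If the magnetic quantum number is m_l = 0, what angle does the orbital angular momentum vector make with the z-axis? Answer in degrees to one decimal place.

For a d orbital, l = 2.
|L| = ℏ√(l(l+1)) = √6 ℏ.
L_z = m_l ℏ = 0ℏ.
cos θ = L_z/|L| = 0/√6, so θ ≈ 90.0°.

θ ≈ 90.0°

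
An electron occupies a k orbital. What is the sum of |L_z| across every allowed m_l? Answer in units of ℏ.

A k state has l = 7.
The allowed m_l values are -7, -6, -5, -4, -3, -2, -1, 0, 1, 2, 3, 4, 5, 6, 7.
Σ|m_l| = 2(1+2+…+7) = 56.

Σ|L_z| = 56 ℏ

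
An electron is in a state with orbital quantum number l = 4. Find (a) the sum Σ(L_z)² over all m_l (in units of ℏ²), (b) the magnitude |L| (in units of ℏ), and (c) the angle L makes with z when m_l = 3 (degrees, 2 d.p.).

Σ(L_z)² = 60 ℏ²; |L| = 2√5 ℏ ≈ 4.472ℏ; θ(m_l=3) ≈ 47.87°

Σ m_l² = 60, so Σ(L_z)² = 60 ℏ².
|L| = ℏ√(4·5) = 2√5 ℏ ≈ 4.472ℏ.
For m_l = 3: cos θ = 3/√20, θ ≈ 47.87°.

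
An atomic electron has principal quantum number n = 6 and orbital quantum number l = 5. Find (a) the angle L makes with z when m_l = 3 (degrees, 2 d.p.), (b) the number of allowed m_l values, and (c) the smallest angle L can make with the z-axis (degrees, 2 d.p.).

θ(m_l=3) ≈ 56.79°; 11 values; θ_min ≈ 24.09°

For m_l = 3: cos θ = 3/√30, θ ≈ 56.79°.
There are 2l+1 = 11 values of m_l.
cos θ_min = 5/√30, so θ_min ≈ 24.09°.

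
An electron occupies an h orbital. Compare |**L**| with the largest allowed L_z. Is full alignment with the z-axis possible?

No: L_z,max = 5ℏ < |L| = √30 ℏ ≈ 5.477ℏ

The letter h corresponds to l = 5.
|L| = √30 ℏ ≈ 5.4772ℏ, while L_z,max = lℏ = 5ℏ.
Since |L| > L_z,max, the vector can never point exactly along z; the closest it comes is θ_min = arccos(5/√30) ≈ 24.1°.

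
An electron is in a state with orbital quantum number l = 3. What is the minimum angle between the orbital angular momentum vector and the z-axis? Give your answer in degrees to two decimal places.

θ_min ≈ 30.00°

|L|² = l(l+1)ℏ² = 12ℏ², so |L| = 2√3 ℏ.
The smallest angle corresponds to the largest L_z, i.e. m_l = l = 3, giving L_z = 3ℏ.
cos θ_min = 3/√12, so θ_min ≈ 30.00°.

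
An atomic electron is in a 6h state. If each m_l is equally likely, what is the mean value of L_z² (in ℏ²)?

⟨L_z²⟩ = 10 ℏ²

The 6h subshell has l = 5.
m_l runs from −5 to 5, i.e. {-5, -4, -3, -2, -1, 0, 1, 2, 3, 4, 5}.
Average of L_z² over 11 states: 110/11 ℏ² = 10 ℏ².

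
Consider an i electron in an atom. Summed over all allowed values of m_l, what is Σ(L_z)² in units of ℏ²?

Σ(L_z)² = 182 ℏ²

For an i orbital, l = 6.
m_l ∈ {-6, -5, -4, -3, -2, -1, 0, 1, 2, 3, 4, 5, 6}.
Σ m_l² = l(l+1)(2l+1)/3 = 6·7·13/3 = 182.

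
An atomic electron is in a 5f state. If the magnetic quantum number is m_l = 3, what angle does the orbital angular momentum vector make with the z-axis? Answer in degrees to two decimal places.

θ ≈ 30.00°

For 5f, l = 3.
|L| = ℏ√(l(l+1)) = 2√3 ℏ.
L_z = m_l ℏ = 3ℏ.
cos θ = L_z/|L| = 3/√12, so θ ≈ 30.00°.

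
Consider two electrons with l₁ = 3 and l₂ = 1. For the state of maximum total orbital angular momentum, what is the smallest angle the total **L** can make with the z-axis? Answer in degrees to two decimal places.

θ_min ≈ 26.57°

The total orbital quantum number L ranges from |l₁ − l₂| to l₁ + l₂ in integer steps.
Allowed values: L = 2, 3, 4.
The maximum is L = 4, with |L_tot| = ℏ√(4·5) = 2√5 ℏ.
The minimum angle with z is arccos(4/√20) ≈ 26.57°.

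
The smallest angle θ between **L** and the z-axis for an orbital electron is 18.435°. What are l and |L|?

l = 9, |L| = 3√10 ℏ ≈ 9.487ℏ

At minimum angle, m_l = l, so cos θ = l/√(l(l+1)); cos²θ = l/(l+1) = 0.9000.
Thus l = 0.9000/(1 − 0.9000) ≈ 9.
Then |L| = ℏ√(9·10) = 3√10 ℏ.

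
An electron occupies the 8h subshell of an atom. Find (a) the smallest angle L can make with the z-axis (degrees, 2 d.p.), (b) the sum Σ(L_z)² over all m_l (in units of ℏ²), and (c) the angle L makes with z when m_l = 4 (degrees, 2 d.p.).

θ_min ≈ 24.09°; Σ(L_z)² = 110 ℏ²; θ(m_l=4) ≈ 43.09°

The 8h subshell has l = 5.
cos θ_min = 5/√30, so θ_min ≈ 24.09°.
Σ m_l² = 110, so Σ(L_z)² = 110 ℏ².
For m_l = 4: cos θ = 4/√30, θ ≈ 43.09°.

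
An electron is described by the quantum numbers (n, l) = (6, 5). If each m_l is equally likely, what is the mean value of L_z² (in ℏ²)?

⟨L_z²⟩ = 10 ℏ²

The allowed m_l values are -5, -4, -3, -2, -1, 0, 1, 2, 3, 4, 5.
Average of L_z² over 11 states: 110/11 ℏ² = 10 ℏ².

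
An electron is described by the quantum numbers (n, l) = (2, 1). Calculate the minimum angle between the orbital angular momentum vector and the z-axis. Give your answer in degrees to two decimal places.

|L|² = l(l+1)ℏ² = 2ℏ², so |L| = √2 ℏ.
The smallest angle corresponds to the largest L_z, i.e. m_l = l = 1, giving L_z = 1ℏ.
cos θ_min = 1/√2, so θ_min ≈ 45.00°.

θ_min ≈ 45.00°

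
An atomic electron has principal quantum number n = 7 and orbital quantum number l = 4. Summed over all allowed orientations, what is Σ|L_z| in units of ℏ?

The allowed m_l values are -4, -3, -2, -1, 0, 1, 2, 3, 4.
Σ|m_l| = 2·4(4+1)/2 = 20.

Σ|L_z| = 20 ℏ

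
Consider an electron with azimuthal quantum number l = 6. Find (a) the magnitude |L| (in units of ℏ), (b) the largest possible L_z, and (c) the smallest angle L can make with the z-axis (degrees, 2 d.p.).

|L| = ℏ√(6·7) = √42 ℏ ≈ 6.481ℏ.
L_z,max = lℏ = 6ℏ.
cos θ_min = 6/√42, so θ_min ≈ 22.21°.

|L| = √42 ℏ ≈ 6.481ℏ; L_z,max = 6ℏ; θ_min ≈ 22.21°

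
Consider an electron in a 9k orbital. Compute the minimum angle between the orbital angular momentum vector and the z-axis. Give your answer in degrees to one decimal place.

For 9k, l = 7.
|L| = ℏ√(l(l+1)) = 2√14 ℏ.
The smallest angle corresponds to the largest L_z, i.e. m_l = l = 7, giving L_z = 7ℏ.
cos θ_min = 7/√56, so θ_min ≈ 20.7°.

θ_min ≈ 20.7°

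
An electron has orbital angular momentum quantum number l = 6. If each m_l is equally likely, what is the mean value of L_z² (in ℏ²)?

m_l ∈ {-6, -5, -4, -3, -2, -1, 0, 1, 2, 3, 4, 5, 6}.
Average of L_z² over 13 states: 182/13 ℏ² = 14 ℏ².

⟨L_z²⟩ = 14 ℏ²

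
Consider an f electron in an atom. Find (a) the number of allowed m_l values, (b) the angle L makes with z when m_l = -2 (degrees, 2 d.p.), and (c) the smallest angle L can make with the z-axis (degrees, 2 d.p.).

An f state has l = 3.
There are 2l+1 = 7 values of m_l.
For m_l = -2: cos θ = -2/√12, θ ≈ 125.26°.
cos θ_min = 3/√12, so θ_min ≈ 30.00°.

7 values; θ(m_l=-2) ≈ 125.26°; θ_min ≈ 30.00°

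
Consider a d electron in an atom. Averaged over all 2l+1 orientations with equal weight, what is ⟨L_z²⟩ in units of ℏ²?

⟨L_z²⟩ = 2 ℏ²

A d state has l = 2.
m_l runs from −2 to 2, i.e. {-2, -1, 0, 1, 2}.
⟨L_z²⟩ = ℏ²·l(l+1)/3 = 2ℏ².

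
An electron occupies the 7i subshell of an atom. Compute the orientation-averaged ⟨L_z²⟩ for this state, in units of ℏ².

⟨L_z²⟩ = 14 ℏ²

7i means n = 7, l = 6.
m_l runs from −6 to 6, i.e. {-6, -5, -4, -3, -2, -1, 0, 1, 2, 3, 4, 5, 6}.
⟨L_z²⟩ = ℏ²·l(l+1)/3 = 14ℏ².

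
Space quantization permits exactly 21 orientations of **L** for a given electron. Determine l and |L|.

l = 10, |L| = √110 ℏ ≈ 10.488ℏ

21 = 2l + 1, so l = (21−1)/2 = 10.
Then |L| = √(l(l+1)) ℏ = √110 ℏ.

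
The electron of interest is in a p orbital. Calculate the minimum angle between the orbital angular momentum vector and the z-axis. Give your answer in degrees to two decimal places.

For a p orbital, l = 1.
|L| = √(l(l+1)) ℏ = √2 ℏ.
The smallest angle corresponds to the largest L_z, i.e. m_l = l = 1, giving L_z = 1ℏ.
cos θ_min = 1/√2, so θ_min ≈ 45.00°.

θ_min ≈ 45.00°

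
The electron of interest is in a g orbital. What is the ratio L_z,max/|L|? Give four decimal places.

The letter g corresponds to l = 4.
|L| = 2√5 ℏ ≈ 4.4721ℏ, while L_z,max = lℏ = 4ℏ.
L_z,max/|L| = 4/√20 = 0.8944.

L_z,max/|L| = 0.8944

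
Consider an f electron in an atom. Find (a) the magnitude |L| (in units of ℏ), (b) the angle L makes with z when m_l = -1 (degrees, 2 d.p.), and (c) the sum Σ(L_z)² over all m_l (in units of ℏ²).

The letter f corresponds to l = 3.
|L| = ℏ√(3·4) = 2√3 ℏ ≈ 3.464ℏ.
For m_l = -1: cos θ = -1/√12, θ ≈ 106.78°.
Σ m_l² = 28, so Σ(L_z)² = 28 ℏ².

|L| = 2√3 ℏ ≈ 3.464ℏ; θ(m_l=-1) ≈ 106.78°; Σ(L_z)² = 28 ℏ²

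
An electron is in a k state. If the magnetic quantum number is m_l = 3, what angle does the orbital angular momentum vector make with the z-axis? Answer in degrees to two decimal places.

θ ≈ 66.37°

For a k orbital, l = 7.
|L|² = l(l+1)ℏ² = 56ℏ², so |L| = 2√14 ℏ.
L_z = m_l ℏ = 3ℏ.
cos θ = L_z/|L| = 3/√56, so θ ≈ 66.37°.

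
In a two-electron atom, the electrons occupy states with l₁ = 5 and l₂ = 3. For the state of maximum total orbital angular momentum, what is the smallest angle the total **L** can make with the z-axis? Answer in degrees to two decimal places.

The total orbital quantum number L ranges from |l₁ − l₂| to l₁ + l₂ in integer steps.
Allowed values: L = 2, 3, 4, 5, 6, 7, 8.
The maximum is L = 8, with |L_tot| = ℏ√(8·9) = 6√2 ℏ.
The minimum angle with z is arccos(8/√72) ≈ 19.47°.

θ_min ≈ 19.47°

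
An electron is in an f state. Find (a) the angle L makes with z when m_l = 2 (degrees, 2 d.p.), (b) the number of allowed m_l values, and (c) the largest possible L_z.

The letter f corresponds to l = 3.
For m_l = 2: cos θ = 2/√12, θ ≈ 54.74°.
There are 2l+1 = 7 values of m_l.
L_z,max = lℏ = 3ℏ.

θ(m_l=2) ≈ 54.74°; 7 values; L_z,max = 3ℏ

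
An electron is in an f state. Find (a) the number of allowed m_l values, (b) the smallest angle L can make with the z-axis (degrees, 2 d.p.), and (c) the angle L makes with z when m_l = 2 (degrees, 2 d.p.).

An f state has l = 3.
There are 2l+1 = 7 values of m_l.
cos θ_min = 3/√12, so θ_min ≈ 30.00°.
For m_l = 2: cos θ = 2/√12, θ ≈ 54.74°.

7 values; θ_min ≈ 30.00°; θ(m_l=2) ≈ 54.74°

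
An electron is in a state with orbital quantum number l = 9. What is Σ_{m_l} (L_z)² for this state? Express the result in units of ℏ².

m_l runs from −9 to 9, i.e. {-9, -8, -7, -6, -5, -4, -3, -2, -1, 0, 1, 2, 3, 4, 5, 6, 7, 8, 9}.
Summing m² from −9 to 9: Σ m_l² = 570.

Σ(L_z)² = 570 ℏ²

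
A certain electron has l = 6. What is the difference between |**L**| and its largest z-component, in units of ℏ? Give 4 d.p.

|L| − L_z,max ≈ 0.4807ℏ

|L| = √42 ℏ ≈ 6.4807ℏ, while L_z,max = lℏ = 6ℏ.
The difference is (√42 − 6)ℏ ≈ 0.4807ℏ.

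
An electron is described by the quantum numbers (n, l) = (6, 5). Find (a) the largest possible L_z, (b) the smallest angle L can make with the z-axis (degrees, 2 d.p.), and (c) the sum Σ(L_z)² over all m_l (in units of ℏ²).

L_z,max = lℏ = 5ℏ.
cos θ_min = 5/√30, so θ_min ≈ 24.09°.
Σ m_l² = 110, so Σ(L_z)² = 110 ℏ².

L_z,max = 5ℏ; θ_min ≈ 24.09°; Σ(L_z)² = 110 ℏ²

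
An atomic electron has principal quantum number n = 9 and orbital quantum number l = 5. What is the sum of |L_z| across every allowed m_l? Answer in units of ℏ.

Σ|L_z| = 30 ℏ

The allowed m_l values are -5, -4, -3, -2, -1, 0, 1, 2, 3, 4, 5.
Σ|m_l| = 2(1+2+…+5) = 30.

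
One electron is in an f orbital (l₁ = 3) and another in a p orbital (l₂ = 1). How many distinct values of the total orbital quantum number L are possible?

3

Angular momentum addition gives L = |l₁ − l₂|, …, l₁ + l₂.
Allowed values: L = 2, 3, 4.
That is 3 values.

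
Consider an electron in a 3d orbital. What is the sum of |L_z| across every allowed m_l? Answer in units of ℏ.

Σ|L_z| = 6 ℏ

The 3d subshell has l = 2.
m_l ∈ {-2, -1, 0, 1, 2}.
Σ|m_l| = l(l+1) = 6.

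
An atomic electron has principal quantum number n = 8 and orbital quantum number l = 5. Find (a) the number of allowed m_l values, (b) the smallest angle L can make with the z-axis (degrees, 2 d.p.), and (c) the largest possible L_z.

11 values; θ_min ≈ 24.09°; L_z,max = 5ℏ

There are 2l+1 = 11 values of m_l.
cos θ_min = 5/√30, so θ_min ≈ 24.09°.
L_z,max = lℏ = 5ℏ.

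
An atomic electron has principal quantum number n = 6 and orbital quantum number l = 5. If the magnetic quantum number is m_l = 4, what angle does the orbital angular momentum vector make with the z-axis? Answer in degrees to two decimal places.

|L|² = l(l+1)ℏ² = 30ℏ², so |L| = √30 ℏ.
L_z = m_l ℏ = 4ℏ.
cos θ = L_z/|L| = 4/√30, so θ ≈ 43.09°.

θ ≈ 43.09°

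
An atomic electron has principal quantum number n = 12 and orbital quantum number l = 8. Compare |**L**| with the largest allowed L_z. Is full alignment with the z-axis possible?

|L| = 6√2 ℏ ≈ 8.4853ℏ, while L_z,max = lℏ = 8ℏ.
Since |L| > L_z,max, the vector can never point exactly along z; the closest it comes is θ_min = arccos(8/√72) ≈ 19.5°.

No: L_z,max = 8ℏ < |L| = 6√2 ℏ ≈ 8.485ℏ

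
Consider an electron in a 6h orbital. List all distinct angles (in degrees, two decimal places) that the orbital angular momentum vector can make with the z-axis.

The 6h subshell has l = 5.
|L| = ℏ√(l(l+1)) = √30 ℏ.
cos θ = m_l/√30 for each m_l ∈ {-5, -4, -3, -2, -1, 0, 1, 2, 3, 4, 5}.

θ ∈ {24.09°, 43.09°, 56.79°, 68.58°, 79.48°, 90.00°, 100.52°, 111.42°, 123.21°, 136.91°, 155.91°}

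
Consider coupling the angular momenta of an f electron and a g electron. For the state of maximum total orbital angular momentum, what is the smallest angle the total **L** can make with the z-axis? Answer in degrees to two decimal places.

θ_min ≈ 20.70°

By the triangle rule, |l₁ − l₂| ≤ L ≤ l₁ + l₂.
Allowed values: L = 1, 2, 3, 4, 5, 6, 7.
The maximum is L = 7, with |L_tot| = ℏ√(7·8) = 2√14 ℏ.
The minimum angle with z is arccos(7/√56) ≈ 20.70°.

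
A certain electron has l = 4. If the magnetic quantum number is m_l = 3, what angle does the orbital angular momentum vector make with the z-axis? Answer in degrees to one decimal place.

|L| = ℏ√(l(l+1)) = 2√5 ℏ.
L_z = m_l ℏ = 3ℏ.
cos θ = L_z/|L| = 3/√20, so θ ≈ 47.9°.

θ ≈ 47.9°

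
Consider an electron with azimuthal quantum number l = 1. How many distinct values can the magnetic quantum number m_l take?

3

The number of m_l values is 2l + 1 = 2·1 + 1 = 3.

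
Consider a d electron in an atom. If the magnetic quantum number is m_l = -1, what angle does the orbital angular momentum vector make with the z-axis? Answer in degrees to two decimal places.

θ ≈ 114.09°

A d state has l = 2.
|L| = √(l(l+1)) ℏ = √6 ℏ.
L_z = m_l ℏ = −1ℏ.
cos θ = L_z/|L| = -1/√6, so θ ≈ 114.09°.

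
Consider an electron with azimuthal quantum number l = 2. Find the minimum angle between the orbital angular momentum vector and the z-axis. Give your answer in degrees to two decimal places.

|L| = ℏ√(l(l+1)) = √6 ℏ.
The smallest angle corresponds to the largest L_z, i.e. m_l = l = 2, giving L_z = 2ℏ.
cos θ_min = 2/√6, so θ_min ≈ 35.26°.

θ_min ≈ 35.26°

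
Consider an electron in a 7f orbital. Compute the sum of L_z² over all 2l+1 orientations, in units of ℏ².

Σ(L_z)² = 28 ℏ²

For 7f, l = 3.
m_l runs from −3 to 3, i.e. {-3, -2, -1, 0, 1, 2, 3}.
Σ m_l² = l(l+1)(2l+1)/3 = 3·4·7/3 = 28.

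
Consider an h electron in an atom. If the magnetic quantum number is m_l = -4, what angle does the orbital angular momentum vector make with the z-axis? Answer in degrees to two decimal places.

For an h orbital, l = 5.
|L|² = l(l+1)ℏ² = 30ℏ², so |L| = √30 ℏ.
L_z = m_l ℏ = −4ℏ.
cos θ = L_z/|L| = -4/√30, so θ ≈ 136.91°.

θ ≈ 136.91°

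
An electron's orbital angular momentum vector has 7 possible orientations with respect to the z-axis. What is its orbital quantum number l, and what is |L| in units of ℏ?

7 = 2l + 1, so l = (7−1)/2 = 3.
Then |L| = √(l(l+1)) ℏ = 2√3 ℏ.

l = 3, |L| = 2√3 ℏ ≈ 3.464ℏ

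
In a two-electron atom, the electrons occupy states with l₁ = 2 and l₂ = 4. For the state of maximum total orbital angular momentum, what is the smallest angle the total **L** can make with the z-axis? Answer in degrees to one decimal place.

θ_min ≈ 22.2°

Angular momentum addition gives L = |l₁ − l₂|, …, l₁ + l₂.
So L can be 2, 3, 4, 5, 6.
The maximum is L = 6, with |L_tot| = ℏ√(6·7) = √42 ℏ.
The minimum angle with z is arccos(6/√42) ≈ 22.2°.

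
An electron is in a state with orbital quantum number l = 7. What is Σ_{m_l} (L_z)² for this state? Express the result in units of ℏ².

Σ(L_z)² = 280 ℏ²

The allowed m_l values are -7, -6, -5, -4, -3, -2, -1, 0, 1, 2, 3, 4, 5, 6, 7.
Σ m_l² = l(l+1)(2l+1)/3 = 7·8·15/3 = 280.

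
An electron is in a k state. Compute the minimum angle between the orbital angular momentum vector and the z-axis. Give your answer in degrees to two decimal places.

θ_min ≈ 20.70°

A k state has l = 7.
|L|² = l(l+1)ℏ² = 56ℏ², so |L| = 2√14 ℏ.
The smallest angle corresponds to the largest L_z, i.e. m_l = l = 7, giving L_z = 7ℏ.
cos θ_min = 7/√56, so θ_min ≈ 20.70°.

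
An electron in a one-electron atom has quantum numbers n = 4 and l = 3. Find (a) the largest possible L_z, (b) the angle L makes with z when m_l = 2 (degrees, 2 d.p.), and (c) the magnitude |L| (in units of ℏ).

L_z,max = 3ℏ; θ(m_l=2) ≈ 54.74°; |L| = 2√3 ℏ ≈ 3.464ℏ

L_z,max = lℏ = 3ℏ.
For m_l = 2: cos θ = 2/√12, θ ≈ 54.74°.
|L| = ℏ√(3·4) = 2√3 ℏ ≈ 3.464ℏ.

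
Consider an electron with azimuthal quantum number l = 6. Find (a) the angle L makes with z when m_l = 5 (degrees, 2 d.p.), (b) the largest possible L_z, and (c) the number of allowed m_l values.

θ(m_l=5) ≈ 39.51°; L_z,max = 6ℏ; 13 values

For m_l = 5: cos θ = 5/√42, θ ≈ 39.51°.
L_z,max = lℏ = 6ℏ.
There are 2l+1 = 13 values of m_l.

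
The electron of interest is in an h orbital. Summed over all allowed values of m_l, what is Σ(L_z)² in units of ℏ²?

Σ(L_z)² = 110 ℏ²

The letter h corresponds to l = 5.
m_l ∈ {-5, -4, -3, -2, -1, 0, 1, 2, 3, 4, 5}.
Σ m_l² = l(l+1)(2l+1)/3 = 5·6·11/3 = 110.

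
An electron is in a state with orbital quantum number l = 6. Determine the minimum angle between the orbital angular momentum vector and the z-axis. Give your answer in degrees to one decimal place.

θ_min ≈ 22.2°

|L| = ℏ√(l(l+1)) = √42 ℏ.
The smallest angle corresponds to the largest L_z, i.e. m_l = l = 6, giving L_z = 6ℏ.
cos θ_min = 6/√42, so θ_min ≈ 22.2°.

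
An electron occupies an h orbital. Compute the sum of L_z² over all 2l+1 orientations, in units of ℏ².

H corresponds to l = 5.
The allowed m_l values are -5, -4, -3, -2, -1, 0, 1, 2, 3, 4, 5.
Σ m_l² = l(l+1)(2l+1)/3 = 5·6·11/3 = 110.

Σ(L_z)² = 110 ℏ²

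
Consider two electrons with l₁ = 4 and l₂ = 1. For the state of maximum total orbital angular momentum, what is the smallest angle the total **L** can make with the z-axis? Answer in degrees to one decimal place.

The total orbital quantum number L ranges from |l₁ − l₂| to l₁ + l₂ in integer steps.
Allowed values: L = 3, 4, 5.
The maximum is L = 5, with |L_tot| = ℏ√(5·6) = √30 ℏ.
The minimum angle with z is arccos(5/√30) ≈ 24.1°.

θ_min ≈ 24.1°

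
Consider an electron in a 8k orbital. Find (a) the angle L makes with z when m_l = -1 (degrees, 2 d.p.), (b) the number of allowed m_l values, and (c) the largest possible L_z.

θ(m_l=-1) ≈ 97.68°; 15 values; L_z,max = 7ℏ

The 8k subshell has l = 7.
For m_l = -1: cos θ = -1/√56, θ ≈ 97.68°.
There are 2l+1 = 15 values of m_l.
L_z,max = lℏ = 7ℏ.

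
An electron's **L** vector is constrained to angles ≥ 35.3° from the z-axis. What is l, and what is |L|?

l = 2, |L| = √6 ℏ ≈ 2.449ℏ

cos θ_min = l/√(l(l+1)) = √(l/(l+1)), so l/(l+1) = cos²(35.3°) = 0.6661.
Solving: l = 2.
Then |L| = ℏ√(2·3) = √6 ℏ.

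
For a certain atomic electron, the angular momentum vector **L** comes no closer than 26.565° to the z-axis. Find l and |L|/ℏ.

cos²θ_min = l/(l+1) = 0.8000.
l = cos²θ/sin²θ ≈ 4.
Then |L| = ℏ√(4·5) = 2√5 ℏ.

l = 4, |L| = 2√5 ℏ ≈ 4.472ℏ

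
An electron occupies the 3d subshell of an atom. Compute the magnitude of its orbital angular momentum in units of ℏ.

|L| = √6 ℏ ≈ 2.449ℏ

3d means n = 3, l = 2.
|L| = ℏ√(l(l+1)) = ℏ√(2·3) = √6 ℏ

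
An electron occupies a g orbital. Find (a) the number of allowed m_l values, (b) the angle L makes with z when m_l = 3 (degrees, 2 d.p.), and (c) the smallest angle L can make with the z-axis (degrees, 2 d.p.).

9 values; θ(m_l=3) ≈ 47.87°; θ_min ≈ 26.57°

A g state has l = 4.
There are 2l+1 = 9 values of m_l.
For m_l = 3: cos θ = 3/√20, θ ≈ 47.87°.
cos θ_min = 4/√20, so θ_min ≈ 26.57°.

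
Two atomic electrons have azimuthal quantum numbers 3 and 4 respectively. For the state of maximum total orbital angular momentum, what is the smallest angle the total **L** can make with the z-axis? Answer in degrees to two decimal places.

By the triangle rule, |l₁ − l₂| ≤ L ≤ l₁ + l₂.
L ∈ {1, 2, 3, 4, 5, 6, 7}.
The maximum is L = 7, with |L_tot| = ℏ√(7·8) = 2√14 ℏ.
The minimum angle with z is arccos(7/√56) ≈ 20.70°.

θ_min ≈ 20.70°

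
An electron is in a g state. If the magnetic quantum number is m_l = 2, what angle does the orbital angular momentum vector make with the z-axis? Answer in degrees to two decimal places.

A g state has l = 4.
|L|² = l(l+1)ℏ² = 20ℏ², so |L| = 2√5 ℏ.
L_z = m_l ℏ = 2ℏ.
cos θ = L_z/|L| = 2/√20, so θ ≈ 63.43°.

θ ≈ 63.43°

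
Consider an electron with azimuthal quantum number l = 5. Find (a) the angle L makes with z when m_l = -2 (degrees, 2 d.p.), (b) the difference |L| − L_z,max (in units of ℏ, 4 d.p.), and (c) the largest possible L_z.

For m_l = -2: cos θ = -2/√30, θ ≈ 111.42°.
|L| − L_z,max = (√30 − 5)ℏ ≈ 0.4772ℏ.
L_z,max = lℏ = 5ℏ.

θ(m_l=-2) ≈ 111.42°; |L|−L_z,max ≈ 0.4772ℏ; L_z,max = 5ℏ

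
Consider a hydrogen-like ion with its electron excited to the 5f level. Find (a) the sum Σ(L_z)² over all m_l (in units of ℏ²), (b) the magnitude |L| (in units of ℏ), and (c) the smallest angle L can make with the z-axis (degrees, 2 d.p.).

The 5f level has l = 3.
Σ m_l² = 28, so Σ(L_z)² = 28 ℏ².
|L| = ℏ√(3·4) = 2√3 ℏ ≈ 3.464ℏ.
cos θ_min = 3/√12, so θ_min ≈ 30.00°.

Σ(L_z)² = 28 ℏ²; |L| = 2√3 ℏ ≈ 3.464ℏ; θ_min ≈ 30.00°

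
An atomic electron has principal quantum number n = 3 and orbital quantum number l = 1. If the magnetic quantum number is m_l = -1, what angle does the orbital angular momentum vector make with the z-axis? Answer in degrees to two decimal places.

|L| = √(l(l+1)) ℏ = √2 ℏ.
L_z = m_l ℏ = −1ℏ.
cos θ = L_z/|L| = -1/√2, so θ ≈ 135.00°.

θ ≈ 135.00°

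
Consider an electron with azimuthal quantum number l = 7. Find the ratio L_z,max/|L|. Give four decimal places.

|L| = 2√14 ℏ ≈ 7.4833ℏ, while L_z,max = lℏ = 7ℏ.
L_z,max/|L| = 7/√56 = 0.9354.

L_z,max/|L| = 0.9354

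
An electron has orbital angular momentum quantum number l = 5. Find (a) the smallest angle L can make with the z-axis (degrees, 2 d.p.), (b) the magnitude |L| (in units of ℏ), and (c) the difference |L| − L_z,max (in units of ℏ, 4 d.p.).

cos θ_min = 5/√30, so θ_min ≈ 24.09°.
|L| = ℏ√(5·6) = √30 ℏ ≈ 5.477ℏ.
|L| − L_z,max = (√30 − 5)ℏ ≈ 0.4772ℏ.

θ_min ≈ 24.09°; |L| = √30 ℏ ≈ 5.477ℏ; |L|−L_z,max ≈ 0.4772ℏ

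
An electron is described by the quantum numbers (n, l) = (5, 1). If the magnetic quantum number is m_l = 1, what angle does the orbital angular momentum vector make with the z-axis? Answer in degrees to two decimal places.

|L|² = l(l+1)ℏ² = 2ℏ², so |L| = √2 ℏ.
L_z = m_l ℏ = 1ℏ.
cos θ = L_z/|L| = 1/√2, so θ ≈ 45.00°.

θ ≈ 45.00°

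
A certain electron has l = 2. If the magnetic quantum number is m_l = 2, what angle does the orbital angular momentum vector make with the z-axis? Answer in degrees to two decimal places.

|L| = ℏ√(l(l+1)) = √6 ℏ.
L_z = m_l ℏ = 2ℏ.
cos θ = L_z/|L| = 2/√6, so θ ≈ 35.26°.

θ ≈ 35.26°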